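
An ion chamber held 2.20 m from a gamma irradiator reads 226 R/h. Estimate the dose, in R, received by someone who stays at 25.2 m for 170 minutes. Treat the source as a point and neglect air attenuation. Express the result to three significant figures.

Using I₁d₁² = I₂d₂², rate at 25.2 m:
(2.20/25.2)² = 0.007622, so 226 × 0.007622 = 1.723 R/h.
Dose = rate × time = 1.723 R/h × 2.833 h = 4.881 R.

4.88 R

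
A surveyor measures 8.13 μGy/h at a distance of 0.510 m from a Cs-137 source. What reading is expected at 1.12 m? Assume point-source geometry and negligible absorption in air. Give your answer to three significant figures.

1.69 μGy/h

Since intensity falls as 1/r², the rate at 1.12 m is
8.13 × (0.510/1.12)² = 8.13 × 0.2074 = 1.686 μGy/h.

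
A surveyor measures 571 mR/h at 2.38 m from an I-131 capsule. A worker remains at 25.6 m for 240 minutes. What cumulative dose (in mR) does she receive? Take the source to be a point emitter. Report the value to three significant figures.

19.7 mR

Since intensity falls as 1/r², rate at 25.6 m:
(2.38/25.6)² = 0.008643, so 571 × 0.008643 = 4.935 mR/h.
Dose = rate × time = 4.935 mR/h × 4.000 h = 19.74 mR.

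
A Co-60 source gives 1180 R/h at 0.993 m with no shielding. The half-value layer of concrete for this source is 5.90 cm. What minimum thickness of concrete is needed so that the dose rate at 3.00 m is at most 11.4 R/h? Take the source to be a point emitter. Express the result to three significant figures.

At 3.00 m, distance alone gives (0.993/3.00)² = 0.1096, so 1180 × 0.1096 = 129.3 R/h.
Further attenuation needed: 129.3/11.4 = 11.34.
n = log₂(11.34) = 3.503 half-value layers.
Thickness = 3.503 × 5.90 cm = 20.67 cm.

20.7 cm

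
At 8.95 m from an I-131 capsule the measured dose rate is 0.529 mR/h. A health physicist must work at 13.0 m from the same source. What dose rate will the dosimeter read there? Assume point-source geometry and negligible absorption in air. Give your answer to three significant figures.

Since intensity falls as 1/r², scaling from 8.95 m to 13.0 m:
(8.95/13.0)² = 0.4740, so 0.529 × 0.4740 = 0.2507 mR/h.

0.251 mR/h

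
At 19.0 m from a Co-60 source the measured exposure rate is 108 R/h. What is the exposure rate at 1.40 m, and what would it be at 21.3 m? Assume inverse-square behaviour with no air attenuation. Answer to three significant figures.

19900 R/h; 85.9 R/h

By the inverse-square law,
At 1.40 m: (19.0/1.40)² = 184.2, so 108 × 184.2 = 19890 R/h
At 21.3 m: 19890 × (1.40/21.3)² = 19890 × 0.004320 = 85.92 R/h.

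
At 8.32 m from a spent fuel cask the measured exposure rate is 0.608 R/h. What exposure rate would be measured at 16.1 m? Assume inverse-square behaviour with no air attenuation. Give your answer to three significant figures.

By the inverse-square law, scaling from 8.32 m to 16.1 m:
0.608 × (8.32/16.1)² = 0.608 × 0.2671 = 0.1624 R/h.

0.162 R/h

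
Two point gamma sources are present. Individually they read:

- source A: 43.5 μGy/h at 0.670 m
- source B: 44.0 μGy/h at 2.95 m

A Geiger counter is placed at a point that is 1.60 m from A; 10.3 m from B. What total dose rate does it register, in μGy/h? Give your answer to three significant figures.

By superposition, sum each source's inverse-square contribution:
A: 43.5 × (0.670/1.60)² = 7.628 μGy/h
B: 44.0 × (2.95/10.3)² = 3.609 μGy/h
Total = 7.628 + 3.609 = 11.24 μGy/h.

11.2 μGy/h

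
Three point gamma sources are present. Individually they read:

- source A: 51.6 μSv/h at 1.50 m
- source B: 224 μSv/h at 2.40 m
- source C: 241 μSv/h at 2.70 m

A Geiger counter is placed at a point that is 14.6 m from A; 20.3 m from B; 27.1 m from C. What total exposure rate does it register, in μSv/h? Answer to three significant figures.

By superposition, sum each source's inverse-square contribution:
A: 51.6 × (1.50/14.6)² = 0.5447 μSv/h
B: 224 × (2.40/20.3)² = 3.131 μSv/h
C: 241 × (2.70/27.1)² = 2.392 μSv/h
Total = 0.5447 + 3.131 + 2.392 = 6.068 μSv/h.

6.07 μSv/h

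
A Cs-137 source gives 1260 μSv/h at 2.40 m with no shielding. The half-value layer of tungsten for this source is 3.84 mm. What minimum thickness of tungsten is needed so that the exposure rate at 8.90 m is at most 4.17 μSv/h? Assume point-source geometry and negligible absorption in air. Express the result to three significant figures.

At 8.90 m, distance alone gives (2.40/8.90)² = 0.07272, so 1260 × 0.07272 = 91.63 μSv/h.
Further attenuation needed: 91.63/4.17 = 21.97.
n = log₂(21.97) = 4.457 half-value layers.
Thickness = 4.457 × 3.84 mm = 17.11 mm.

17.1 mm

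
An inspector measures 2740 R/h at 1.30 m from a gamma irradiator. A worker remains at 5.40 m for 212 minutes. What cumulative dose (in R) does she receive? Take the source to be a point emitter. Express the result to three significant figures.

561 R

Intensity scales as (d₁/d₂)², so rate at 5.40 m:
(1.30/5.40)² = 0.05796, so 2740 × 0.05796 = 158.8 R/h.
Dose = rate × time = 158.8 R/h × 3.533 h = 561.0 R.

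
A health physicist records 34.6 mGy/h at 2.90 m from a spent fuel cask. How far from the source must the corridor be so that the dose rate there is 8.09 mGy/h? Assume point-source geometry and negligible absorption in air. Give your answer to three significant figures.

6.00 m

Since intensity falls as 1/r², d₂ = d₁·√(I₁/I₂).
I₁/I₂ = 34.6/8.09 = 4.277, so d₂ = 2.90 × √4.277 = 5.997 m.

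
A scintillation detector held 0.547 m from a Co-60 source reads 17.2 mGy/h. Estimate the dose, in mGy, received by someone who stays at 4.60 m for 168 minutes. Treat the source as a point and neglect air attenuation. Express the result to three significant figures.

Since intensity falls as 1/r², rate at 4.60 m:
(0.547/4.60)² = 0.01414, so 17.2 × 0.01414 = 0.2432 mGy/h.
Dose = rate × time = 0.2432 mGy/h × 2.800 h = 0.6810 mGy.

0.681 mGy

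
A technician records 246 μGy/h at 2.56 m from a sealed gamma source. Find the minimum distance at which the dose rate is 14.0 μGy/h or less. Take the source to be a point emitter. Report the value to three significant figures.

Since intensity falls as 1/r², d₂ = d₁·√(I₁/I₂).
I₁/I₂ = 246/14.0 = 17.57, so d₂ = 2.56 × √17.57 = 10.73 m.

10.7 m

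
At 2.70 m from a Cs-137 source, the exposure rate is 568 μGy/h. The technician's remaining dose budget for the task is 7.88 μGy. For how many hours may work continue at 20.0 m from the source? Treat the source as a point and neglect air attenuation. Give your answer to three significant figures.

Intensity scales as (d₁/d₂)², so rate at 20.0 m:
568 × (2.70/20.0)² = 568 × 0.01823 = 10.35 μGy/h.
Stay time = 7.88 μGy ÷ 10.35 μGy/h = 0.7614 h.

0.761 h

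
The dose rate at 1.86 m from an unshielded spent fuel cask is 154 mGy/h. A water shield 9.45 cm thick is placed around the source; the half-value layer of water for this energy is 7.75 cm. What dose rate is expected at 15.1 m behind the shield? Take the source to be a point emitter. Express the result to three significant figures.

1.00 mGy/h

Distance alone: 154 × (1.86/15.1)² = 154 × 0.01517 = 2.336 mGy/h.
Shield: 9.45/7.75 = 1.219 half-value layers → attenuation 2^(−1.219) = 0.4296.
Combined: 2.336 × 0.4296 = 1.004 mGy/h.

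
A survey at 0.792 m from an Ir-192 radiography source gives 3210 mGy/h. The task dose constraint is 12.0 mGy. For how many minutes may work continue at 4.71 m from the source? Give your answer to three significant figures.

7.93 min

Since intensity falls as 1/r², rate at 4.71 m:
(0.792/4.71)² = 0.02828, so 3210 × 0.02828 = 90.78 mGy/h.
Stay time = 12.0 mGy ÷ 90.78 mGy/h = 0.1322 h = 7.932 min.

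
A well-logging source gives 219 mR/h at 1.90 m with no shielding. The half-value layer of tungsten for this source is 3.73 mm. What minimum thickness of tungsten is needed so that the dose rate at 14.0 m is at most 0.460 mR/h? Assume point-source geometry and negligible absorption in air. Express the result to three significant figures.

11.7 mm

At 14.0 m, distance alone gives (1.90/14.0)² = 0.01842, so 219 × 0.01842 = 4.034 mR/h.
Further attenuation needed: 4.034/0.460 = 8.770.
n = log₂(8.770) = 3.133 half-value layers.
Thickness = 3.133 × 3.73 mm = 11.69 mm.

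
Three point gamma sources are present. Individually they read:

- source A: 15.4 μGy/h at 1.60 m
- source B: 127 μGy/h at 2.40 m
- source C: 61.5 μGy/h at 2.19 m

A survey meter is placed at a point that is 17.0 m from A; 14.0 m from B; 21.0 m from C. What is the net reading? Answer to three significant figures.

Each source contributes Iᵢ·(dᵢ/rᵢ)²; contributions add.
A: 15.4 × (1.60/17.0)² = 0.1364 μGy/h
B: 127 × (2.40/14.0)² = 3.732 μGy/h
C: 61.5 × (2.19/21.0)² = 0.6688 μGy/h
Total = 0.1364 + 3.732 + 0.6688 = 4.537 μGy/h.

4.54 μGy/h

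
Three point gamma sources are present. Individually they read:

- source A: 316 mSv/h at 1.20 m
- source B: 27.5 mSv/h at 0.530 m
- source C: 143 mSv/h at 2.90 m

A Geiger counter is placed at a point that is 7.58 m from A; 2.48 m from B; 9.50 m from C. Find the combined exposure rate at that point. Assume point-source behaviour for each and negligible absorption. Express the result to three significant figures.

By superposition, sum each source's inverse-square contribution:
A: 316 × (1.20/7.58)² = 7.920 mSv/h
B: 27.5 × (0.530/2.48)² = 1.256 mSv/h
C: 143 × (2.90/9.50)² = 13.33 mSv/h
Total = 7.920 + 1.256 + 13.33 = 22.51 mSv/h.

22.5 mSv/h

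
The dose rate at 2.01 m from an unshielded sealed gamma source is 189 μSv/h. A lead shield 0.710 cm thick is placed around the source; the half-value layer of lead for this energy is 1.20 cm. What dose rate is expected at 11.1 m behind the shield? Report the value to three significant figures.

4.11 μSv/h

Distance alone: (2.01/11.1)² = 0.03279, so 189 × 0.03279 = 6.197 μSv/h.
Shield: 0.710/1.20 = 0.5917 half-value layers → attenuation 2^(−0.5917) = 0.6636.
Combined: 6.197 × 0.6636 = 4.112 μSv/h.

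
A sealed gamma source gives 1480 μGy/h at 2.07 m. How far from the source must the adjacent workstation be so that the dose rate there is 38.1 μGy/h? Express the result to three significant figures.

Applying the 1/r² law, d₂ = d₁·√(I₁/I₂).
I₁/I₂ = 1480/38.1 = 38.85, so d₂ = 2.07 × √38.85 = 12.90 m.

12.9 m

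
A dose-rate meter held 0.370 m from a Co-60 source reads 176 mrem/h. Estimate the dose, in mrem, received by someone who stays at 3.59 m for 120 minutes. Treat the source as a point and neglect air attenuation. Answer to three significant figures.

Using I₁d₁² = I₂d₂², rate at 3.59 m:
(0.370/3.59)² = 0.01062, so 176 × 0.01062 = 1.869 mrem/h.
Dose = rate × time = 1.869 mrem/h × 2.000 h = 3.738 mrem.

3.74 mrem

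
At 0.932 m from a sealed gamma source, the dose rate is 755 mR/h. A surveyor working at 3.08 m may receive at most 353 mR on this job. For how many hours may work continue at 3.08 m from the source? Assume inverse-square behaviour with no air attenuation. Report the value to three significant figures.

5.11 h

Intensity scales as (d₁/d₂)², so rate at 3.08 m:
(0.932/3.08)² = 0.09157, so 755 × 0.09157 = 69.14 mR/h.
Stay time = 353 mR ÷ 69.14 mR/h = 5.106 h.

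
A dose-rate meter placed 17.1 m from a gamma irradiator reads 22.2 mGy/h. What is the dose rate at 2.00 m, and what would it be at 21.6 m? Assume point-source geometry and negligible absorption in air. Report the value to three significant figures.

Applying the 1/r² law,
At 2.00 m: 22.2 × (17.1/2.00)² = 22.2 × 73.10 = 1623 mGy/h
At 21.6 m: (2.00/21.6)² = 0.008573, so 1623 × 0.008573 = 13.91 mGy/h.

1620 mGy/h; 13.9 mGy/h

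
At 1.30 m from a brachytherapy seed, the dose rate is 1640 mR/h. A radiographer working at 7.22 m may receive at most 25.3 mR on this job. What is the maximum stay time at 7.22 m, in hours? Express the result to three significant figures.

Intensity scales as (d₁/d₂)², so rate at 7.22 m:
1640 × (1.30/7.22)² = 1640 × 0.03242 = 53.17 mR/h.
Stay time = 25.3 mR ÷ 53.17 mR/h = 0.4758 h.

0.476 h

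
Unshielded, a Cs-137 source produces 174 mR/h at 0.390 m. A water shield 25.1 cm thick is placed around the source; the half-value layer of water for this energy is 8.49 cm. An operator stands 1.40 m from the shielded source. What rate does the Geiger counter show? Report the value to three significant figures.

Distance alone: 174 × (0.390/1.40)² = 174 × 0.07760 = 13.50 mR/h.
Shield: 25.1/8.49 = 2.956 half-value layers → attenuation 2^(−2.956) = 0.1289.
Combined: 13.50 × 0.1289 = 1.740 mR/h.

1.74 mR/h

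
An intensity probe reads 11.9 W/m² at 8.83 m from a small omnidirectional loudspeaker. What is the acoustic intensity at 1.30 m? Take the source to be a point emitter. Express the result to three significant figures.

549 W/m²

Using I₁d₁² = I₂d₂², the rate at 1.30 m is
(8.83/1.30)² = 46.14, so 11.9 × 46.14 = 549.1 W/m².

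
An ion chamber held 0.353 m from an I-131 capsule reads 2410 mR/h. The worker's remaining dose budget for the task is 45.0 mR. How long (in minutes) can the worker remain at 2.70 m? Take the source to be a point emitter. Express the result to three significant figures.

Using I₁d₁² = I₂d₂², rate at 2.70 m:
2410 × (0.353/2.70)² = 2410 × 0.01709 = 41.19 mR/h.
Stay time = 45.0 mR ÷ 41.19 mR/h = 1.092 h = 65.52 min.

65.5 min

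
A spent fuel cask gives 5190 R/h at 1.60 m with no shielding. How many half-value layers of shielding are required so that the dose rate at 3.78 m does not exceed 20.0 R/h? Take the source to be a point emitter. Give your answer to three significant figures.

5.54 half-value layers

At 3.78 m, distance alone gives (1.60/3.78)² = 0.1792, so 5190 × 0.1792 = 930.0 R/h.
Further attenuation needed: 930.0/20.0 = 46.50.
n = log₂(46.50) = 5.539 half-value layers.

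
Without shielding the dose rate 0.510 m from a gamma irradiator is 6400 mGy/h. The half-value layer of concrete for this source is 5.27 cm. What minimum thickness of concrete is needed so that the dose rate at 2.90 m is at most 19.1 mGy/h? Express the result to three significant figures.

At 2.90 m, distance alone gives 6400 × (0.510/2.90)² = 6400 × 0.03093 = 198.0 mGy/h.
Further attenuation needed: 198.0/19.1 = 10.37.
n = log₂(10.37) = 3.374 half-value layers.
Thickness = 3.374 × 5.27 cm = 17.78 cm.

17.8 cm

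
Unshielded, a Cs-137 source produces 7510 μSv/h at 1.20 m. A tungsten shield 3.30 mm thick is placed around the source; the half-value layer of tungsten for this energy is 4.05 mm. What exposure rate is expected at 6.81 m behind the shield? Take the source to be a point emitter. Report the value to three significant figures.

133 μSv/h

Distance alone: (1.20/6.81)² = 0.03105, so 7510 × 0.03105 = 233.2 μSv/h.
Shield: 3.30/4.05 = 0.8148 half-value layers → attenuation 2^(−0.8148) = 0.5685.
Combined: 233.2 × 0.5685 = 132.6 μSv/h.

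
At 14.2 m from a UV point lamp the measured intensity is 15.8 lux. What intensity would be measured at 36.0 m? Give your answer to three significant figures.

2.46 lux

Using I₁d₁² = I₂d₂², scaling from 14.2 m to 36.0 m:
15.8 × (14.2/36.0)² = 15.8 × 0.1556 = 2.458 lux.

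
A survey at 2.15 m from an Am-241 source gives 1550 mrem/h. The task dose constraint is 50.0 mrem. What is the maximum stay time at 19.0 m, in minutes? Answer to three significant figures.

Intensity scales as (d₁/d₂)², so rate at 19.0 m:
1550 × (2.15/19.0)² = 1550 × 0.01280 = 19.84 mrem/h.
Stay time = 50.0 mrem ÷ 19.84 mrem/h = 2.520 h = 151.2 min.

151 min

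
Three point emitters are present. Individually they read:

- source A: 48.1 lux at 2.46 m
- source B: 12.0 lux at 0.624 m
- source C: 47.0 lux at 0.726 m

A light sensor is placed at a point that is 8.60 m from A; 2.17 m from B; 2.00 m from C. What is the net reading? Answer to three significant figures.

Each source contributes Iᵢ·(dᵢ/rᵢ)²; contributions add.
A: 48.1 × (2.46/8.60)² = 3.936 lux
B: 12.0 × (0.624/2.17)² = 0.9923 lux
C: 47.0 × (0.726/2.00)² = 6.193 lux
Total = 3.936 + 0.9923 + 6.193 = 11.12 lux.

11.1 lux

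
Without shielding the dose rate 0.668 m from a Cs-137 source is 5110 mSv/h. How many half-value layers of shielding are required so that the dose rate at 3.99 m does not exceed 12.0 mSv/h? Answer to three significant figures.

At 3.99 m, distance alone gives (0.668/3.99)² = 0.02803, so 5110 × 0.02803 = 143.2 mSv/h.
Further attenuation needed: 143.2/12.0 = 11.93.
n = log₂(11.93) = 3.577 half-value layers.

3.58 half-value layers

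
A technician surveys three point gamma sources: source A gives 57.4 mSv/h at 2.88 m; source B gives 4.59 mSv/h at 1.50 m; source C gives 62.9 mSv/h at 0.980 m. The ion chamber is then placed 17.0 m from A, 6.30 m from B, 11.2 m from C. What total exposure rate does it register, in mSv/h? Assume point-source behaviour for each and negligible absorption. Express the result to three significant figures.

Each source contributes Iᵢ·(dᵢ/rᵢ)²; contributions add.
A: 57.4 × (2.88/17.0)² = 1.647 mSv/h
B: 4.59 × (1.50/6.30)² = 0.2602 mSv/h
C: 62.9 × (0.980/11.2)² = 0.4816 mSv/h
Total = 1.647 + 0.2602 + 0.4816 = 2.389 mSv/h.

2.39 mSv/h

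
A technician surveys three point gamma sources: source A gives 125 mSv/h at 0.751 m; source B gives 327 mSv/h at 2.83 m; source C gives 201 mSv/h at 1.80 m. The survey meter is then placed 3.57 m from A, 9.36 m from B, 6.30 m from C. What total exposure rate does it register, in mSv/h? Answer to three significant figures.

By superposition, sum each source's inverse-square contribution:
A: 125 × (0.751/3.57)² = 5.532 mSv/h
B: 327 × (2.83/9.36)² = 29.89 mSv/h
C: 201 × (1.80/6.30)² = 16.41 mSv/h
Total = 5.532 + 29.89 + 16.41 = 51.83 mSv/h.

51.8 mSv/h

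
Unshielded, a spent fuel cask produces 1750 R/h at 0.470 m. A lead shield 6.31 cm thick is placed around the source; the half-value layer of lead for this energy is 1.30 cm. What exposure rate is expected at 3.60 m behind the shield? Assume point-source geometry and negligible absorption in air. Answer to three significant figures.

1.03 R/h

Distance alone: (0.470/3.60)² = 0.01704, so 1750 × 0.01704 = 29.82 R/h.
Shield: 6.31/1.30 = 4.854 half-value layers → attenuation 2^(−4.854) = 0.03458.
Combined: 29.82 × 0.03458 = 1.031 R/h.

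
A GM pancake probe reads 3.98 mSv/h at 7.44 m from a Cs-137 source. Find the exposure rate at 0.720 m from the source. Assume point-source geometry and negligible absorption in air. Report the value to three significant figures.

425 mSv/h

Since intensity falls as 1/r², the rate at 0.720 m is
(7.44/0.720)² = 106.8, so 3.98 × 106.8 = 425.1 mSv/h.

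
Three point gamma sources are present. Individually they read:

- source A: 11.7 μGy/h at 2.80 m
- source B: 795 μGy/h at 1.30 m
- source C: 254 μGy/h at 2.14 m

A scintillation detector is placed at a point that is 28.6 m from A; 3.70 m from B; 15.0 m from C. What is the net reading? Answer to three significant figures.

103 μGy/h

Each source contributes Iᵢ·(dᵢ/rᵢ)²; contributions add.
A: 11.7 × (2.80/28.6)² = 0.1121 μGy/h
B: 795 × (1.30/3.70)² = 98.14 μGy/h
C: 254 × (2.14/15.0)² = 5.170 μGy/h
Total = 0.1121 + 98.14 + 5.170 = 103.4 μGy/h.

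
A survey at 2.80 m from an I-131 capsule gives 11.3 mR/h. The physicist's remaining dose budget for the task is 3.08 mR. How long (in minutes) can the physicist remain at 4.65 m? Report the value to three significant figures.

Intensity scales as (d₁/d₂)², so rate at 4.65 m:
(2.80/4.65)² = 0.3626, so 11.3 × 0.3626 = 4.097 mR/h.
Stay time = 3.08 mR ÷ 4.097 mR/h = 0.7518 h = 45.11 min.

45.1 min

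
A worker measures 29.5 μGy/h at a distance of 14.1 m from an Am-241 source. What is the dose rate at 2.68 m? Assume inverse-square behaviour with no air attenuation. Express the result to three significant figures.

817 μGy/h

Using I₁d₁² = I₂d₂², the rate at 2.68 m is
29.5 × (14.1/2.68)² = 29.5 × 27.68 = 816.6 μGy/h.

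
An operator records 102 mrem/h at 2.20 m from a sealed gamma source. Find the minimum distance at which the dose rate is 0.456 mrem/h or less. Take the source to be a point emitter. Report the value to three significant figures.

Since intensity falls as 1/r², d₂ = d₁·√(I₁/I₂).
I₁/I₂ = 102/0.456 = 223.7, so d₂ = 2.20 × √223.7 = 32.90 m.

32.9 m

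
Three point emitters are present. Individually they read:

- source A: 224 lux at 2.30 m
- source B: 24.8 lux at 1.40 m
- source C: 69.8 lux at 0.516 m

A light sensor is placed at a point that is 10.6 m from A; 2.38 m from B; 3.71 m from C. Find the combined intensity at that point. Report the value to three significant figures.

20.5 lux

By superposition, sum each source's inverse-square contribution:
A: 224 × (2.30/10.6)² = 10.55 lux
B: 24.8 × (1.40/2.38)² = 8.581 lux
C: 69.8 × (0.516/3.71)² = 1.350 lux
Total = 10.55 + 8.581 + 1.350 = 20.48 lux.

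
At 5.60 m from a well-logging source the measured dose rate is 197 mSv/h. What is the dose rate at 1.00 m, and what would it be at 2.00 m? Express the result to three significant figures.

Since intensity falls as 1/r²,
At 1.00 m: 197 × (5.60/1.00)² = 197 × 31.36 = 6178 mSv/h
At 2.00 m: 6178 × (1.00/2.00)² = 6178 × 0.2500 = 1544 mSv/h.

6180 mSv/h; 1540 mSv/h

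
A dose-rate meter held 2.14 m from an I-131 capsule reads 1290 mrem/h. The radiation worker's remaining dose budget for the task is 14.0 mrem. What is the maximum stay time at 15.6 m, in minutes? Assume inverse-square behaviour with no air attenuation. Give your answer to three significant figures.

34.6 min

Intensity scales as (d₁/d₂)², so rate at 15.6 m:
1290 × (2.14/15.6)² = 1290 × 0.01882 = 24.28 mrem/h.
Stay time = 14.0 mrem ÷ 24.28 mrem/h = 0.5766 h = 34.60 min.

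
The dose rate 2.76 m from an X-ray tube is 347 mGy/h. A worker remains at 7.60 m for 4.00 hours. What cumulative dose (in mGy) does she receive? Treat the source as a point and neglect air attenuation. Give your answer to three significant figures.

183 mGy

By the inverse-square law, rate at 7.60 m:
(2.76/7.60)² = 0.1319, so 347 × 0.1319 = 45.77 mGy/h.
Dose = rate × time = 45.77 mGy/h × 4.000 h = 183.1 mGy.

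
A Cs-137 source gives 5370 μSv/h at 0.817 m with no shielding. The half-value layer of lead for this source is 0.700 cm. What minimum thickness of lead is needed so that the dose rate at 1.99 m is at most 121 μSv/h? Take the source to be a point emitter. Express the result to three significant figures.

At 1.99 m, distance alone gives 5370 × (0.817/1.99)² = 5370 × 0.1686 = 905.4 μSv/h.
Further attenuation needed: 905.4/121 = 7.483.
n = log₂(7.483) = 2.904 half-value layers.
Thickness = 2.904 × 0.700 cm = 2.033 cm.

2.03 cm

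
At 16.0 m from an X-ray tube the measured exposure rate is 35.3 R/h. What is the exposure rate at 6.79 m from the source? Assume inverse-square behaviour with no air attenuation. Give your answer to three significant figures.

Intensity scales as (d₁/d₂)², so scaling from 16.0 m to 6.79 m:
35.3 × (16.0/6.79)² = 35.3 × 5.553 = 196.0 R/h.

196 R/h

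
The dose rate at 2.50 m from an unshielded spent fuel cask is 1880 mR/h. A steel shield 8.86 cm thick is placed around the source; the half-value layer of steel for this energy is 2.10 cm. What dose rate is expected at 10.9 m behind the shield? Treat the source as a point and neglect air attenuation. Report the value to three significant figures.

5.31 mR/h

Distance alone: (2.50/10.9)² = 0.05260, so 1880 × 0.05260 = 98.89 mR/h.
Shield: 8.86/2.10 = 4.219 half-value layers → attenuation 2^(−4.219) = 0.05370.
Combined: 98.89 × 0.05370 = 5.310 mR/h.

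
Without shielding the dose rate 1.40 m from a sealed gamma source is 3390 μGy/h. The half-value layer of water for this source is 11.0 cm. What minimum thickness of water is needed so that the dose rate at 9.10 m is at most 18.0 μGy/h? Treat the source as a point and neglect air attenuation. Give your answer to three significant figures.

At 9.10 m, distance alone gives 3390 × (1.40/9.10)² = 3390 × 0.02367 = 80.24 μGy/h.
Further attenuation needed: 80.24/18.0 = 4.458.
n = log₂(4.458) = 2.156 half-value layers.
Thickness = 2.156 × 11.0 cm = 23.72 cm.

23.7 cm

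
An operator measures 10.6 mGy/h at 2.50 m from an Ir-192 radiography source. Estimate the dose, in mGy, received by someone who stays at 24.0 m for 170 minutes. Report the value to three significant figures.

0.326 mGy

By the inverse-square law, rate at 24.0 m:
(2.50/24.0)² = 0.01085, so 10.6 × 0.01085 = 0.1150 mGy/h.
Dose = rate × time = 0.1150 mGy/h × 2.833 h = 0.3258 mGy.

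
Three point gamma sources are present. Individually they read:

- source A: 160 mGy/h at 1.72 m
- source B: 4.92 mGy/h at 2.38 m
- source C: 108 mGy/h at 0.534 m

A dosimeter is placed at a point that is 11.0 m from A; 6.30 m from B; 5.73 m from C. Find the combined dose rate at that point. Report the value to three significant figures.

By superposition, sum each source's inverse-square contribution:
A: 160 × (1.72/11.0)² = 3.912 mGy/h
B: 4.92 × (2.38/6.30)² = 0.7022 mGy/h
C: 108 × (0.534/5.73)² = 0.9380 mGy/h
Total = 3.912 + 0.7022 + 0.9380 = 5.552 mGy/h.

5.55 mGy/h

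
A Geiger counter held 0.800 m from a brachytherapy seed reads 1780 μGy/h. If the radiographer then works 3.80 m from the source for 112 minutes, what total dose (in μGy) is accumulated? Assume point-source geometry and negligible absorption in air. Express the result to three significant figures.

147 μGy

Since intensity falls as 1/r², rate at 3.80 m:
(0.800/3.80)² = 0.04432, so 1780 × 0.04432 = 78.89 μGy/h.
Dose = rate × time = 78.89 μGy/h × 1.867 h = 147.3 μGy.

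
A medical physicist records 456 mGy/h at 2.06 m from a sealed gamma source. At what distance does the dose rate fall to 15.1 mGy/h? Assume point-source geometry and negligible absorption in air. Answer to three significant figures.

Applying the 1/r² law, d₂ = d₁·√(I₁/I₂).
I₁/I₂ = 456/15.1 = 30.20, so d₂ = 2.06 × √30.20 = 11.32 m.

11.3 m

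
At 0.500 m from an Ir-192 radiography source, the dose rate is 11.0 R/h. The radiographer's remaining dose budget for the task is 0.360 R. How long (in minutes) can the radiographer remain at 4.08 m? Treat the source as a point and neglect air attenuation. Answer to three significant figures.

By the inverse-square law, rate at 4.08 m:
(0.500/4.08)² = 0.01502, so 11.0 × 0.01502 = 0.1652 R/h.
Stay time = 0.360 R ÷ 0.1652 R/h = 2.179 h = 130.7 min.

131 min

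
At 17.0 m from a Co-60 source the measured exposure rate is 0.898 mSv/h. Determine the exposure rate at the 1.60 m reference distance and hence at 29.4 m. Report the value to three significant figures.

101 mSv/h; 0.300 mSv/h

Using I₁d₁² = I₂d₂²,
At 1.60 m: 0.898 × (17.0/1.60)² = 0.898 × 112.9 = 101.4 mSv/h
At 29.4 m: (1.60/29.4)² = 0.002962, so 101.4 × 0.002962 = 0.3003 mSv/h.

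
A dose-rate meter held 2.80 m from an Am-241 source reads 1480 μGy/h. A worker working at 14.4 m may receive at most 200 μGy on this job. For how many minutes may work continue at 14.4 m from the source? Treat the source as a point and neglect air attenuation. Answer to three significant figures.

Since intensity falls as 1/r², rate at 14.4 m:
1480 × (2.80/14.4)² = 1480 × 0.03781 = 55.96 μGy/h.
Stay time = 200 μGy ÷ 55.96 μGy/h = 3.574 h = 214.4 min.

214 min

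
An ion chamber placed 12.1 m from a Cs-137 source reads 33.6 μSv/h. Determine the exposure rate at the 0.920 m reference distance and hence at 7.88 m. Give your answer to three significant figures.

5810 μSv/h; 79.2 μSv/h

Using I₁d₁² = I₂d₂²,
At 0.920 m: 33.6 × (12.1/0.920)² = 33.6 × 173.0 = 5813 μSv/h
At 7.88 m: (0.920/7.88)² = 0.01363, so 5813 × 0.01363 = 79.23 μSv/h.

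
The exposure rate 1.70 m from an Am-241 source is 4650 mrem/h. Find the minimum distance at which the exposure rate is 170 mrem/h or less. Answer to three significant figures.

By the inverse-square law, d₂ = d₁·√(I₁/I₂).
I₁/I₂ = 4650/170 = 27.35, so d₂ = 1.70 × √27.35 = 8.891 m.

8.89 m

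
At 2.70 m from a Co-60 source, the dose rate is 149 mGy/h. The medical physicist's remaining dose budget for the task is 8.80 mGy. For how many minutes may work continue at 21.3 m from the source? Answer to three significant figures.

By the inverse-square law, rate at 21.3 m:
(2.70/21.3)² = 0.01607, so 149 × 0.01607 = 2.394 mGy/h.
Stay time = 8.80 mGy ÷ 2.394 mGy/h = 3.676 h = 220.6 min.

221 min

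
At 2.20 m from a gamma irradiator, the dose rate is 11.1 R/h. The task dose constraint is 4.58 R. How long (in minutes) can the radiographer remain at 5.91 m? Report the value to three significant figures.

179 min

Since intensity falls as 1/r², rate at 5.91 m:
(2.20/5.91)² = 0.1386, so 11.1 × 0.1386 = 1.538 R/h.
Stay time = 4.58 R ÷ 1.538 R/h = 2.978 h = 178.7 min.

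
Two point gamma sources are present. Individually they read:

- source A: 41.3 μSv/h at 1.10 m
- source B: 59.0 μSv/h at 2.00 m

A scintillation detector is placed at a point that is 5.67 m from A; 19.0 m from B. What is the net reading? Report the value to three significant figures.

2.21 μSv/h

Each source contributes Iᵢ·(dᵢ/rᵢ)²; contributions add.
A: 41.3 × (1.10/5.67)² = 1.554 μSv/h
B: 59.0 × (2.00/19.0)² = 0.6537 μSv/h
Total = 1.554 + 0.6537 = 2.208 μSv/h.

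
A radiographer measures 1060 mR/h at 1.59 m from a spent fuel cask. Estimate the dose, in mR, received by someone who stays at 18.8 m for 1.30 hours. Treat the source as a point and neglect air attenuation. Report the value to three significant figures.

9.86 mR

Since intensity falls as 1/r², rate at 18.8 m:
1060 × (1.59/18.8)² = 1060 × 0.007153 = 7.582 mR/h.
Dose = rate × time = 7.582 mR/h × 1.300 h = 9.857 mR.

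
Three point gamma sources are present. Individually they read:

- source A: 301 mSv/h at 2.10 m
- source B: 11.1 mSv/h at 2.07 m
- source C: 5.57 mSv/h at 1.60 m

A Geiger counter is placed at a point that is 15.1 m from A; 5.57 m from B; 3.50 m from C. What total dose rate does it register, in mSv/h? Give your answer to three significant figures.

8.52 mSv/h

By superposition, sum each source's inverse-square contribution:
A: 301 × (2.10/15.1)² = 5.822 mSv/h
B: 11.1 × (2.07/5.57)² = 1.533 mSv/h
C: 5.57 × (1.60/3.50)² = 1.164 mSv/h
Total = 5.822 + 1.533 + 1.164 = 8.519 mSv/h.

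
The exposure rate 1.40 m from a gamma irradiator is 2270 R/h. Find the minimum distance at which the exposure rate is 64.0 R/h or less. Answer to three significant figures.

Intensity scales as (d₁/d₂)², so d₂ = d₁·√(I₁/I₂).
I₁/I₂ = 2270/64.0 = 35.47, so d₂ = 1.40 × √35.47 = 8.338 m.

8.34 m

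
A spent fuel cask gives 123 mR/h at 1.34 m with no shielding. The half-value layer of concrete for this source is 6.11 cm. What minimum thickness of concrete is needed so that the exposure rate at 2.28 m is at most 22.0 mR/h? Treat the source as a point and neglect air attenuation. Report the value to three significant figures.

5.80 cm

At 2.28 m, distance alone gives (1.34/2.28)² = 0.3454, so 123 × 0.3454 = 42.48 mR/h.
Further attenuation needed: 42.48/22.0 = 1.931.
n = log₂(1.931) = 0.9493 half-value layers.
Thickness = 0.9493 × 6.11 cm = 5.800 cm.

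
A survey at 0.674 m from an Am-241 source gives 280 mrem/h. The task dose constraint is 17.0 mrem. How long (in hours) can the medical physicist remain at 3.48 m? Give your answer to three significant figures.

By the inverse-square law, rate at 3.48 m:
(0.674/3.48)² = 0.03751, so 280 × 0.03751 = 10.50 mrem/h.
Stay time = 17.0 mrem ÷ 10.50 mrem/h = 1.619 h.

1.62 h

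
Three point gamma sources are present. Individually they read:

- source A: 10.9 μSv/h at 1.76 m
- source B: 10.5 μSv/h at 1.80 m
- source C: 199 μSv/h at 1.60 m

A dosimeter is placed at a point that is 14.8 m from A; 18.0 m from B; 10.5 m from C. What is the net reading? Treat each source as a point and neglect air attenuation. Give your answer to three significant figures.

4.88 μSv/h

By superposition, sum each source's inverse-square contribution:
A: 10.9 × (1.76/14.8)² = 0.1541 μSv/h
B: 10.5 × (1.80/18.0)² = 0.1050 μSv/h
C: 199 × (1.60/10.5)² = 4.621 μSv/h
Total = 0.1541 + 0.1050 + 4.621 = 4.880 μSv/h.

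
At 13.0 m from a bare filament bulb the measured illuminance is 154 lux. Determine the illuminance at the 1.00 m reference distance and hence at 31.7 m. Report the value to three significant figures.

Applying the 1/r² law,
At 1.00 m: (13.0/1.00)² = 169.0, so 154 × 169.0 = 26030 lux
At 31.7 m: 26030 × (1.00/31.7)² = 26030 × 0.0009951 = 25.90 lux.

26000 lux; 25.9 lux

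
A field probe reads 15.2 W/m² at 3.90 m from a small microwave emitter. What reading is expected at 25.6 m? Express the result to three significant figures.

0.353 W/m²

Applying the 1/r² law, the rate at 25.6 m is
15.2 × (3.90/25.6)² = 15.2 × 0.02321 = 0.3528 W/m².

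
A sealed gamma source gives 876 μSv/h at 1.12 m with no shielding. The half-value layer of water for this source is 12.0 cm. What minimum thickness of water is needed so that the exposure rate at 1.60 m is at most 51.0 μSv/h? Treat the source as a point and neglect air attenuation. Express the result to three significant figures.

36.9 cm

At 1.60 m, distance alone gives (1.12/1.60)² = 0.4900, so 876 × 0.4900 = 429.2 μSv/h.
Further attenuation needed: 429.2/51.0 = 8.416.
n = log₂(8.416) = 3.073 half-value layers.
Thickness = 3.073 × 12.0 cm = 36.88 cm.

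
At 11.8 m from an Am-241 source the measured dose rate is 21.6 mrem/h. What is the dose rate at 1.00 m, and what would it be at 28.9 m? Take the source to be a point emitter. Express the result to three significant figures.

Intensity scales as (d₁/d₂)², so
At 1.00 m: (11.8/1.00)² = 139.2, so 21.6 × 139.2 = 3007 mrem/h
At 28.9 m: (1.00/28.9)² = 0.001197, so 3007 × 0.001197 = 3.599 mrem/h.

3010 mrem/h; 3.60 mrem/h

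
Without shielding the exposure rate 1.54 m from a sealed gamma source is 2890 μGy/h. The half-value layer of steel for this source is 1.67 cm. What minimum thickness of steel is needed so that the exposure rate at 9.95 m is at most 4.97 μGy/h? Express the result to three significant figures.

6.35 cm

At 9.95 m, distance alone gives 2890 × (1.54/9.95)² = 2890 × 0.02395 = 69.22 μGy/h.
Further attenuation needed: 69.22/4.97 = 13.93.
n = log₂(13.93) = 3.800 half-value layers.
Thickness = 3.800 × 1.67 cm = 6.346 cm.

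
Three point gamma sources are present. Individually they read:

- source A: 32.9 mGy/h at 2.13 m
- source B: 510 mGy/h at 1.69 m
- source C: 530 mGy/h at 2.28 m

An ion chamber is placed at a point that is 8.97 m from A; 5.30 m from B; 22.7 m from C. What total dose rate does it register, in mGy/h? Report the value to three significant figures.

59.1 mGy/h

By superposition, sum each source's inverse-square contribution:
A: 32.9 × (2.13/8.97)² = 1.855 mGy/h
B: 510 × (1.69/5.30)² = 51.86 mGy/h
C: 530 × (2.28/22.7)² = 5.347 mGy/h
Total = 1.855 + 51.86 + 5.347 = 59.06 mGy/h.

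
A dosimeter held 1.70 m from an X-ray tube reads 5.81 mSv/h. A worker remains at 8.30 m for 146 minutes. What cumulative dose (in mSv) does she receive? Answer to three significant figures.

Using I₁d₁² = I₂d₂², rate at 8.30 m:
5.81 × (1.70/8.30)² = 5.81 × 0.04195 = 0.2437 mSv/h.
Dose = rate × time = 0.2437 mSv/h × 2.433 h = 0.5929 mSv.

0.593 mSv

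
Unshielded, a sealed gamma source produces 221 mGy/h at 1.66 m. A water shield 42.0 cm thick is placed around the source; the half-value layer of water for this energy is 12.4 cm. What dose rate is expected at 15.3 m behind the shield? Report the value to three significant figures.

Distance alone: 221 × (1.66/15.3)² = 221 × 0.01177 = 2.601 mGy/h.
Shield: 42.0/12.4 = 3.387 half-value layers → attenuation 2^(−3.387) = 0.09559.
Combined: 2.601 × 0.09559 = 0.2486 mGy/h.

0.249 mGy/h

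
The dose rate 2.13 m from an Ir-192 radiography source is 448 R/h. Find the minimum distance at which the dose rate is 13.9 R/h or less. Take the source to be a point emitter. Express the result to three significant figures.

Intensity scales as (d₁/d₂)², so d₂ = d₁·√(I₁/I₂).
I₁/I₂ = 448/13.9 = 32.23, so d₂ = 2.13 × √32.23 = 12.09 m.

12.1 m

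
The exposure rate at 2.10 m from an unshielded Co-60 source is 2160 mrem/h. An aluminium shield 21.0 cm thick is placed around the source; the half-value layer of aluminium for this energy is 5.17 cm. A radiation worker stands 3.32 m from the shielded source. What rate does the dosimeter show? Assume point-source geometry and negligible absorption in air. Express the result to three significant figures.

51.7 mrem/h

Distance alone: 2160 × (2.10/3.32)² = 2160 × 0.4001 = 864.2 mrem/h.
Shield: 21.0/5.17 = 4.062 half-value layers → attenuation 2^(−4.062) = 0.05987.
Combined: 864.2 × 0.05987 = 51.74 mrem/h.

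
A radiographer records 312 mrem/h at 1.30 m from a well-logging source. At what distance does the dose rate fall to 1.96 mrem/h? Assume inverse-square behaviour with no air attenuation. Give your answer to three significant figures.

16.4 m

By the inverse-square law, d₂ = d₁·√(I₁/I₂).
I₁/I₂ = 312/1.96 = 159.2, so d₂ = 1.30 × √159.2 = 16.40 m.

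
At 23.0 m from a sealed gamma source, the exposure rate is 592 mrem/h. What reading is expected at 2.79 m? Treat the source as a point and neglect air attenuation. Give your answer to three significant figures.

By the inverse-square law, the rate at 2.79 m is
(23.0/2.79)² = 67.96, so 592 × 67.96 = 40230 mrem/h.

40200 mrem/h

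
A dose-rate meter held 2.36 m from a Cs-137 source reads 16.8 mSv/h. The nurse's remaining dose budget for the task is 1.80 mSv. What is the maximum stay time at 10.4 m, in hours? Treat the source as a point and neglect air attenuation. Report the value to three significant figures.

Intensity scales as (d₁/d₂)², so rate at 10.4 m:
(2.36/10.4)² = 0.05149, so 16.8 × 0.05149 = 0.8650 mSv/h.
Stay time = 1.80 mSv ÷ 0.8650 mSv/h = 2.081 h.

2.08 h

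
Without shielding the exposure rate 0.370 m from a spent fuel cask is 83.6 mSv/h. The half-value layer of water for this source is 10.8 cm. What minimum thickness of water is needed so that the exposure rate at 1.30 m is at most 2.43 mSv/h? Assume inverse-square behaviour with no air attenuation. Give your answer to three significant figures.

16.0 cm

At 1.30 m, distance alone gives (0.370/1.30)² = 0.08101, so 83.6 × 0.08101 = 6.772 mSv/h.
Further attenuation needed: 6.772/2.43 = 2.787.
n = log₂(2.787) = 1.479 half-value layers.
Thickness = 1.479 × 10.8 cm = 15.97 cm.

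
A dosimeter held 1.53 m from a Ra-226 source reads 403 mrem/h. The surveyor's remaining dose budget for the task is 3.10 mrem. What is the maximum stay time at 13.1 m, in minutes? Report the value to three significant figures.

33.8 min

By the inverse-square law, rate at 13.1 m:
(1.53/13.1)² = 0.01364, so 403 × 0.01364 = 5.497 mrem/h.
Stay time = 3.10 mrem ÷ 5.497 mrem/h = 0.5639 h = 33.83 min.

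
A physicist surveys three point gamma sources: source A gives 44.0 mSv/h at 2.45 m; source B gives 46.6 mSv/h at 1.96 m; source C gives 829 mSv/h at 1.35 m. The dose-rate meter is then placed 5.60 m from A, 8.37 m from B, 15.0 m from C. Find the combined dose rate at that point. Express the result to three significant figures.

By superposition, sum each source's inverse-square contribution:
A: 44.0 × (2.45/5.60)² = 8.422 mSv/h
B: 46.6 × (1.96/8.37)² = 2.555 mSv/h
C: 829 × (1.35/15.0)² = 6.715 mSv/h
Total = 8.422 + 2.555 + 6.715 = 17.69 mSv/h.

17.7 mSv/h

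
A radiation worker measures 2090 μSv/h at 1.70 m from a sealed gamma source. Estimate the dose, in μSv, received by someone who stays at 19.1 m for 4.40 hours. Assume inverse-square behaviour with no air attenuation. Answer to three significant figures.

72.9 μSv

Applying the 1/r² law, rate at 19.1 m:
(1.70/19.1)² = 0.007922, so 2090 × 0.007922 = 16.56 μSv/h.
Dose = rate × time = 16.56 μSv/h × 4.400 h = 72.86 μSv.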